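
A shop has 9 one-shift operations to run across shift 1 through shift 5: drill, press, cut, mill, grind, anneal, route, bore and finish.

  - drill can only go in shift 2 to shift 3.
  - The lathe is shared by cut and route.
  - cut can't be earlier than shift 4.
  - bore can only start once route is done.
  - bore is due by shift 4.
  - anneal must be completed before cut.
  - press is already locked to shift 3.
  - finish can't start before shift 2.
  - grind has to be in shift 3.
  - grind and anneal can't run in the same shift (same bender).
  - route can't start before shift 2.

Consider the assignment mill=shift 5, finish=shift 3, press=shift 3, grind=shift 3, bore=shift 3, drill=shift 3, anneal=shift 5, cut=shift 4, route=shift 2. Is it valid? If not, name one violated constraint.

bore is due by shift 4 — holds.
cut can't be earlier than shift 4 — holds.
anneal must be completed before cut — violated.
grind has to be in shift 3 — holds.
route can't start before shift 2 — holds.
press is already locked to shift 3 — holds.
finish can't start before shift 2 — holds.
drill can only go in shift 2 to shift 3 — holds.
bore can only start once route is done — holds.
grind and anneal can't run in the same shift (same bender) — holds.
The lathe is shared by cut and route — holds.

No. anneal must be completed before cut is not satisfied.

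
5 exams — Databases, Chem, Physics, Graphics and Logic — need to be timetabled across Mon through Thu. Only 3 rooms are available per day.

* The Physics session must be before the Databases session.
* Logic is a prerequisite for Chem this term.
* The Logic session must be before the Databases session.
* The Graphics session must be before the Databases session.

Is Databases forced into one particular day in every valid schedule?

No

Databases can be Tue (e.g. Logic -> Mon, Graphics -> Mon, Databases -> Tue, Chem -> Tue, Physics -> Mon) or Wed (e.g. Chem in Tue, Physics in Mon, Graphics in Mon, Databases in Wed, Logic in Mon).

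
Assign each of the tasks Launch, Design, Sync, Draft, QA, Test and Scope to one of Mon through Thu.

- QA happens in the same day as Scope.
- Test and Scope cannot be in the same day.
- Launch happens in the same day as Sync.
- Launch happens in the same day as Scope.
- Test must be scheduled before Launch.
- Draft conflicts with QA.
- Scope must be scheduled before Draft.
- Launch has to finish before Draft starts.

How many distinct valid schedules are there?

Splitting on Launch: it can be Tue (8), Wed (8). Listing each branch's schedules as (Design, Sync, Draft, QA, Test, Scope):
Launch=Tue: (Mon,Tue,Wed,Tue,Mon,Tue) (Mon,Tue,Thu,Tue,Mon,Tue) (Tue,Tue,Wed,Tue,Mon,Tue) (Tue,Tue,Thu,Tue,Mon,Tue) (Wed,Tue,Wed,Tue,Mon,Tue) (Wed,Tue,Thu,Tue,Mon,Tue) (Thu,Tue,Wed,Tue,Mon,Tue) (Thu,Tue,Thu,Tue,Mon,Tue) — 8.
Launch=Wed: (Mon,Wed,Thu,Wed,Mon,Wed) (Mon,Wed,Thu,Wed,Tue,Wed) (Tue,Wed,Thu,Wed,Mon,Wed) (Tue,Wed,Thu,Wed,Tue,Wed) (Wed,Wed,Thu,Wed,Mon,Wed) (Wed,Wed,Thu,Wed,Tue,Wed) (Thu,Wed,Thu,Wed,Mon,Wed) (Thu,Wed,Thu,Wed,Tue,Wed) — 8.
Summing: 8 + 8 = 16.

16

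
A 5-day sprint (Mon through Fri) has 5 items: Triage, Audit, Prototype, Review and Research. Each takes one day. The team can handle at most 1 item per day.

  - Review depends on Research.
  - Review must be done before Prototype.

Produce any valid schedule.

Prototype -> Wed; Review -> Tue; Triage -> Thu; Audit -> Fri; Research -> Mon

Checking: Review(Tue) before Prototype(Wed); Research(Mon) before Review(Tue); max 1 per day (cap 1).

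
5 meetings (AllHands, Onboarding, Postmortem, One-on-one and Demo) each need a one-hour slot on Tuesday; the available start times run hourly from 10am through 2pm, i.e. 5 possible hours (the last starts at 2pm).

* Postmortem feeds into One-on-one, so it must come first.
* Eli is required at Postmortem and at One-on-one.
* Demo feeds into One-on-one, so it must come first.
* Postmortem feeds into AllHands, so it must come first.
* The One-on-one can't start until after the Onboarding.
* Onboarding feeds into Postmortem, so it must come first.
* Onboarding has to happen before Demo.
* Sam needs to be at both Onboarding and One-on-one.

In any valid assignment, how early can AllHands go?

12pm

Precedence pushes AllHands to at least 12pm.
AllHands at 12pm is achievable: One-on-one=12pm; Onboarding=10am; Demo=11am; AllHands=12pm; Postmortem=11am.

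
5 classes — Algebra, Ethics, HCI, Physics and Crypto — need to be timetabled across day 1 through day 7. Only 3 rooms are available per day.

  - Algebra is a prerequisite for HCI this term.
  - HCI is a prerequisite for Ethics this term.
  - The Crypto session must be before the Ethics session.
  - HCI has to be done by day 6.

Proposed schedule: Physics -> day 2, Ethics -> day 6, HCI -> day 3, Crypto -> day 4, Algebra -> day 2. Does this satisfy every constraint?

Algebra is a prerequisite for HCI this term — holds.
Only 3 rooms are available per day — holds.
The Crypto session must be before the Ethics session — holds.
HCI has to be done by day 6 — holds.
HCI is a prerequisite for Ethics this term — holds.

Valid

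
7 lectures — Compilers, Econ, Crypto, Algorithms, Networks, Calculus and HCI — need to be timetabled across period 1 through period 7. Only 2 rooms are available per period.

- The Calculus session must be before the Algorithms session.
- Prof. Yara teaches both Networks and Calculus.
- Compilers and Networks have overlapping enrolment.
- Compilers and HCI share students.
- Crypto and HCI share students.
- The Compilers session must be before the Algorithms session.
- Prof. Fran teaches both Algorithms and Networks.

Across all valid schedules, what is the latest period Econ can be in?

Econ at period 7 is achievable: Algorithms -> period 2, Calculus -> period 1, Crypto -> period 2, HCI -> period 3, Econ -> period 7, Compilers -> period 1, Networks -> period 3.

period 7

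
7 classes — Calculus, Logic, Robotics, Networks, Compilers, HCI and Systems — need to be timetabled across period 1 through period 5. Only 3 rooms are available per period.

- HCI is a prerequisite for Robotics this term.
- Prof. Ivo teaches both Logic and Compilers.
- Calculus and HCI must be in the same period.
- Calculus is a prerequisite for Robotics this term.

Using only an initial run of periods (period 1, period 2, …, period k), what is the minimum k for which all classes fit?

3 periods

The precedence chain requires at least 2 distinct periods.
With at most 3 per period and 7 classes, at least 3 periods are needed.
3 works (last occupied period: period 3): for example Calculus in period 1, Compilers in period 2, HCI in period 1, Logic in period 1, Systems in period 3, Robotics in period 2, Networks in period 2.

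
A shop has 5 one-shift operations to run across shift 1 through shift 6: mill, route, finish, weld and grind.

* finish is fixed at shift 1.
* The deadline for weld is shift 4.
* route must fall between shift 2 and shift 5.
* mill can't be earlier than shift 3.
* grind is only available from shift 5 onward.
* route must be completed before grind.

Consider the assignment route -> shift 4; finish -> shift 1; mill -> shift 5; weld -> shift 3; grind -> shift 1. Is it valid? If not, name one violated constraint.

Invalid. grind is only available from shift 5 onward.

route must be completed before grind — violated.
mill can't be earlier than shift 3 — holds.
finish is fixed at shift 1 — holds.
route must fall between shift 2 and shift 5 — holds.
grind is only available from shift 5 onward — violated.
The deadline for weld is shift 4 — holds.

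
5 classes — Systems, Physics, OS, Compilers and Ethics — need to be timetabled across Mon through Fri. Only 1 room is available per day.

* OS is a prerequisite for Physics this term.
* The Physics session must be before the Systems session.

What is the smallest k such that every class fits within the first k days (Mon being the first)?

The precedence chain requires at least 3 distinct days.
With at most 1 per day and 5 classes, at least 5 days are needed.
5 works (last occupied day: Fri): for example OS=Mon, Physics=Tue, Compilers=Thu, Systems=Wed, Ethics=Fri.

5 days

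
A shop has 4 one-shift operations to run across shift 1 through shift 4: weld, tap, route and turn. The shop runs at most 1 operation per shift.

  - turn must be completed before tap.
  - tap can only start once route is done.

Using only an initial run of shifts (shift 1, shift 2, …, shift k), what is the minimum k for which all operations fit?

The precedence chain requires at least 2 distinct shifts.
With at most 1 per shift and 4 operations, at least 4 shifts are needed.
4 works (last occupied shift: shift 4): for example weld in shift 4; turn in shift 2; route in shift 1; tap in shift 3.

4 shifts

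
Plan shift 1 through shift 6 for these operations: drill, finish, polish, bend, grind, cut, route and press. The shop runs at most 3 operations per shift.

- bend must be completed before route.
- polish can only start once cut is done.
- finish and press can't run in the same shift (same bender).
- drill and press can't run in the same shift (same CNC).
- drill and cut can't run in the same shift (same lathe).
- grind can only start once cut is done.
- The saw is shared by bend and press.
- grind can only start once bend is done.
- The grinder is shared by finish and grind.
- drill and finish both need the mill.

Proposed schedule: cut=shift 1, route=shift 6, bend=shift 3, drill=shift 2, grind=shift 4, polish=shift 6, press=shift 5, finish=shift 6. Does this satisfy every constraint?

Valid

drill and finish both need the mill — holds.
finish and press can't run in the same shift (same bender) — holds.
The shop runs at most 3 operations per shift — holds.
bend must be completed before route — holds.
grind can only start once bend is done — holds.
The saw is shared by bend and press — holds.
polish can only start once cut is done — holds.
The grinder is shared by finish and grind — holds.
drill and cut can't run in the same shift (same lathe) — holds.
drill and press can't run in the same shift (same CNC) — holds.
grind can only start once cut is done — holds.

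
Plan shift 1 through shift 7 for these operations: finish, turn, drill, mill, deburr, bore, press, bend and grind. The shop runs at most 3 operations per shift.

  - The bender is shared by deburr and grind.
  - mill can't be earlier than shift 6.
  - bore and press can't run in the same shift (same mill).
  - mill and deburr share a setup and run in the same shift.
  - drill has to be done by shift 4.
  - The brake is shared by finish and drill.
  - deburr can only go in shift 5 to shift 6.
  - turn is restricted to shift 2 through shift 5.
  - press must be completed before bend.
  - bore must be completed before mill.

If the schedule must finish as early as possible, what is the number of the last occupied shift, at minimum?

shift 6

The precedence chain requires at least 2 distinct shifts.
With at most 3 per shift and 9 operations, at least 3 shifts are needed.
mill can't be placed before shift 6, so the schedule must run through at least shift 6.
6 works (last occupied shift: shift 6): for example grind=shift 1, mill=shift 6, drill=shift 1, finish=shift 2, bore=shift 1, turn=shift 2, press=shift 2, deburr=shift 6, bend=shift 3.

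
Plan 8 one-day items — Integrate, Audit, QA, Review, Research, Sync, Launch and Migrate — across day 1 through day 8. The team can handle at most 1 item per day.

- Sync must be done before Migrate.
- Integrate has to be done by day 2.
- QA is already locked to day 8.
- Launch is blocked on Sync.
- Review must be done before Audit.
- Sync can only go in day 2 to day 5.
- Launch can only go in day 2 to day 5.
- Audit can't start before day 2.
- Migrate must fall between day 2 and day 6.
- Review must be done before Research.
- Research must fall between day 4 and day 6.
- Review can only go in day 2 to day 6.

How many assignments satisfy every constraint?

Splitting on Review: it can be day 2 (4), day 3 (4), day 4 (3), day 5 (2). Listing each branch's schedules as (Integrate, Audit, QA, Research, Sync, Launch, Migrate) by day number:
Review=day 2: (1,7,8,4,3,5,6) (1,7,8,5,3,4,6) (1,7,8,6,3,4,5) (1,7,8,6,3,5,4) — 4.
Review=day 3: (1,7,8,4,2,5,6) (1,7,8,5,2,4,6) (1,7,8,6,2,4,5) (1,7,8,6,2,5,4) — 4.
Review=day 4: (1,7,8,5,2,3,6) (1,7,8,6,2,3,5) (1,7,8,6,2,5,3) — 3.
Review=day 5: (1,7,8,6,2,3,4) (1,7,8,6,2,4,3) — 2.
Summing: 4 + 4 + 3 + 2 = 13.

13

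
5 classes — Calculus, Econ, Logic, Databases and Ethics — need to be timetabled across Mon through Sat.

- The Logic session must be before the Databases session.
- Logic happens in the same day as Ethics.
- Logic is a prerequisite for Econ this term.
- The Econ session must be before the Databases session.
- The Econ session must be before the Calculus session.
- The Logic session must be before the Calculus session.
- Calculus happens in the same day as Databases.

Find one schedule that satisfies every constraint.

Logic in Mon; Ethics in Mon; Econ in Tue; Databases in Wed; Calculus in Wed

Checking: Logic(Mon) before Calculus(Wed); Econ(Tue) before Databases(Wed); Logic(Mon) before Databases(Wed); Econ(Tue) before Calculus(Wed); Logic(Mon) before Econ(Tue); Logic = Ethics = Mon; Calculus = Databases = Wed.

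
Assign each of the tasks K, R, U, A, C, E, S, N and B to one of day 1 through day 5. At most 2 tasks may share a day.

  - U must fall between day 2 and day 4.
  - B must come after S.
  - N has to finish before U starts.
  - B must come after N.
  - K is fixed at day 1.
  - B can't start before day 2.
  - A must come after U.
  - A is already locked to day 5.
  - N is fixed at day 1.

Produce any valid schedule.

R in day 3; C in day 4; S in day 2; A in day 5; E in day 4; N in day 1; K in day 1; U in day 2; B in day 3

Checking: U(day 2) before A(day 5); S(day 2) before B(day 3); N(day 1) before U(day 2); N(day 1) before B(day 3); B=day 3 in [day 2,day 5]; N=day 1 in [day 1,day 1]; U=day 2 in [day 2,day 4]; A=day 5 in [day 5,day 5]; K=day 1 in [day 1,day 1]; max 2 per day (cap 2).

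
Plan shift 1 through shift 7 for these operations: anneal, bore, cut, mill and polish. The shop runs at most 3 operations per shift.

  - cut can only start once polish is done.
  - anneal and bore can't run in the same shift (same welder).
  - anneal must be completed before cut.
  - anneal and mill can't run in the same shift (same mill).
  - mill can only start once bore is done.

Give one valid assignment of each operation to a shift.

polish=shift 1, mill=shift 3, bore=shift 2, anneal=shift 1, cut=shift 2

Checking: anneal(shift 1) before cut(shift 2); polish(shift 1) before cut(shift 2); bore(shift 2) before mill(shift 3); anneal(shift 1) != mill(shift 3); anneal(shift 1) != bore(shift 2); max 2 per shift (cap 3).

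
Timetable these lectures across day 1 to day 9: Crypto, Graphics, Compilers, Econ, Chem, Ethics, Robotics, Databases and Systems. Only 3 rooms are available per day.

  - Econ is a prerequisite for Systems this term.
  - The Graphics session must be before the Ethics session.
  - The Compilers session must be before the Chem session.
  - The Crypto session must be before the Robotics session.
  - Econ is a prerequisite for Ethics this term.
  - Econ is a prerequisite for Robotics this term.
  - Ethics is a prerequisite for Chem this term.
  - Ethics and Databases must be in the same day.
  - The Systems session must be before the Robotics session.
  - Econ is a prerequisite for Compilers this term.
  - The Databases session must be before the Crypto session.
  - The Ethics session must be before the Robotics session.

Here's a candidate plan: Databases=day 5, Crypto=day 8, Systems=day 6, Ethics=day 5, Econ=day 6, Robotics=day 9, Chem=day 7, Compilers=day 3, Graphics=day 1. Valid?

Invalid. Econ is a prerequisite for Compilers this term.

The Graphics session must be before the Ethics session — holds.
Econ is a prerequisite for Compilers this term — violated.
The Databases session must be before the Crypto session — holds.
Econ is a prerequisite for Ethics this term — violated.
Only 3 rooms are available per day — holds.
The Crypto session must be before the Robotics session — holds.
The Compilers session must be before the Chem session — holds.
Ethics and Databases must be in the same day — holds.
Ethics is a prerequisite for Chem this term — holds.
Econ is a prerequisite for Systems this term — violated.
Econ is a prerequisite for Robotics this term — holds.
The Ethics session must be before the Robotics session — holds.
The Systems session must be before the Robotics session — holds.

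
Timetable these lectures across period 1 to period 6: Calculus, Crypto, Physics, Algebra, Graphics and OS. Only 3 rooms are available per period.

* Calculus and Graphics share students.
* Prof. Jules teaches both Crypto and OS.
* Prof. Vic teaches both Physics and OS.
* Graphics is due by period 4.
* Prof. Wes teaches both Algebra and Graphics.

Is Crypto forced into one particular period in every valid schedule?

No

Crypto can be period 1 (e.g. Graphics in period 1, Calculus in period 2, Algebra in period 2, OS in period 2, Crypto in period 1, Physics in period 1) or period 2 (e.g. Graphics -> period 1, Physics -> period 1, OS -> period 3, Algebra -> period 2, Crypto -> period 2, Calculus -> period 2).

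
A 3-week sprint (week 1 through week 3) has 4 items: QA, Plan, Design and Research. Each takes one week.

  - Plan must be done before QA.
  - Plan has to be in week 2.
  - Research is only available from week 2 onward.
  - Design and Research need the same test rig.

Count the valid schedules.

Enumerating: Plan -> week 2; Research -> week 2; QA -> week 3; Design -> week 1 | Design=week 3; QA=week 3; Research=week 2; Plan=week 2 | Plan -> week 2, QA -> week 3, Design -> week 1, Research -> week 3 | QA -> week 3, Research -> week 3, Design -> week 2, Plan -> week 2.

4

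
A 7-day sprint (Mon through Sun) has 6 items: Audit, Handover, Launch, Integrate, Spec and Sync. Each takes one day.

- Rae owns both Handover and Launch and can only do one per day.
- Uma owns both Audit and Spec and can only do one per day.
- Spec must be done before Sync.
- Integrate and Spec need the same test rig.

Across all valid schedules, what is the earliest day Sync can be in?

Tue

Precedence pushes Sync to at least Tue.
Sync at Tue is achievable: Integrate in Tue; Sync in Tue; Spec in Mon; Audit in Tue; Handover in Mon; Launch in Tue.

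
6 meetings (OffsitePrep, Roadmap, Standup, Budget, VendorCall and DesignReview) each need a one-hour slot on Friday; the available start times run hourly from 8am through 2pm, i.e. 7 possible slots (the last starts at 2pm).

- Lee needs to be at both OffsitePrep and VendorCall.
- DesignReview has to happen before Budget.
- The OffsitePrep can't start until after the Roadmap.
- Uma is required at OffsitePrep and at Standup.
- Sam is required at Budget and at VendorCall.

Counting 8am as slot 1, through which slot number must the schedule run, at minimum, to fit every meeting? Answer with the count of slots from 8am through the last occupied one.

2 slots

The precedence chain requires at least 2 distinct slots.
2 works (last occupied slot: 9am): for example Roadmap -> 8am; OffsitePrep -> 9am; Standup -> 8am; Budget -> 9am; VendorCall -> 8am; DesignReview -> 8am.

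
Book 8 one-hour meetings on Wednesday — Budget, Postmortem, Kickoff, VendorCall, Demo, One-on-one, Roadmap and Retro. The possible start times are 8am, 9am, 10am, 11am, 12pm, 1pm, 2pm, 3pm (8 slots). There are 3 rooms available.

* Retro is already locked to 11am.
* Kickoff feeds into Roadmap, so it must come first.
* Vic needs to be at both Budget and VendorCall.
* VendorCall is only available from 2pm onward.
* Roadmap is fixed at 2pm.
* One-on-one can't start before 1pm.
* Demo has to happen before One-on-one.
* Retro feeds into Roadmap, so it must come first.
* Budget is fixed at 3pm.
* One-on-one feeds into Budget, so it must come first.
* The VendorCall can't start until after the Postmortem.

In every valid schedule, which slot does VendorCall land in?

2pm

VendorCall's window is 2pm–3pm.
Budget is fixed at 3pm, and VendorCall can't share a slot with Budget.
So VendorCall must be 2pm.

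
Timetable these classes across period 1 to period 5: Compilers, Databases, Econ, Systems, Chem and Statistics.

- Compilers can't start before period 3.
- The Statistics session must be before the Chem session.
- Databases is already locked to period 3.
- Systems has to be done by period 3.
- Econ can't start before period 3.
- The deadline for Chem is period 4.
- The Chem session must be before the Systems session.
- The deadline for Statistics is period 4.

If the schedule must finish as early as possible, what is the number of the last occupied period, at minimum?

period 3

The precedence chain requires at least 3 distinct periods.
3 works (last occupied period: period 3): for example Databases=period 3; Econ=period 3; Compilers=period 3; Systems=period 3; Statistics=period 1; Chem=period 2.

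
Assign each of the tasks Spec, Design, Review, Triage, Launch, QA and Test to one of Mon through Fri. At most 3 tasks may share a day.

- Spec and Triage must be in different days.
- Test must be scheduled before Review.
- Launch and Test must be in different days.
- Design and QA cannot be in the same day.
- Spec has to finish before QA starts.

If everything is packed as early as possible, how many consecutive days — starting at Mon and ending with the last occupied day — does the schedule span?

3 days

The precedence chain requires at least 2 distinct days.
With at most 3 per day and 7 tasks, at least 3 days are needed.
3 works (last occupied day: Wed): for example Test=Mon, Triage=Tue, Launch=Wed, Review=Tue, Spec=Mon, Design=Mon, QA=Tue.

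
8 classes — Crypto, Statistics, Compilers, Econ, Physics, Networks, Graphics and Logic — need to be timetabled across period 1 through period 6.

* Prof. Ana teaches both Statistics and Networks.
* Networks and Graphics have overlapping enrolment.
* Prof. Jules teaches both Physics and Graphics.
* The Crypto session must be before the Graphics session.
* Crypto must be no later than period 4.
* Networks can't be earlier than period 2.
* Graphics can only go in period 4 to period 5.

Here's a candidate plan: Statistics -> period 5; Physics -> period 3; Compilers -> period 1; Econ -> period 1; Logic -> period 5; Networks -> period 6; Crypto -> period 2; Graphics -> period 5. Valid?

Yes

Prof. Ana teaches both Statistics and Networks — holds.
Networks can't be earlier than period 2 — holds.
Graphics can only go in period 4 to period 5 — holds.
Crypto must be no later than period 4 — holds.
The Crypto session must be before the Graphics session — holds.
Networks and Graphics have overlapping enrolment — holds.
Prof. Jules teaches both Physics and Graphics — holds.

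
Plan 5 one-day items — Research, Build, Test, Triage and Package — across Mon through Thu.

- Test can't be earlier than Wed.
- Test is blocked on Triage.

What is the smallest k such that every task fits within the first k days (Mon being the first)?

3

The precedence chain requires at least 2 distinct days.
Test can't be placed before Wed — that is day 3 counting from Mon — so the schedule must run through at least 3 days.
3 works (last occupied day: Wed): for example Triage=Mon; Build=Mon; Research=Mon; Test=Wed; Package=Mon.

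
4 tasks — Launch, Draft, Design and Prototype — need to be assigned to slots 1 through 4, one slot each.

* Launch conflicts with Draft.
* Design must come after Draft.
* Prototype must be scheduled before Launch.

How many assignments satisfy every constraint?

32

Splitting on Launch: it can be 2 (4), 3 (10), 4 (18). Listing each branch's schedules as (Draft, Design, Prototype):
Launch=2: (1,2,1) (1,3,1) (1,4,1) (3,4,1) — 4.
Launch=3: (1,2,1) (1,2,2) (1,3,1) (1,3,2) (1,4,1) (1,4,2) (2,3,1) (2,3,2) (2,4,1) (2,4,2) — 10.
Launch=4: (1,2,1) (1,2,2) (1,2,3) (1,3,1) (1,3,2) (1,3,3) (1,4,1) (1,4,2) (1,4,3) (2,3,1) (2,3,2) (2,3,3) (2,4,1) (2,4,2) (2,4,3) (3,4,1) (3,4,2) (3,4,3) — 18.
Summing: 4 + 10 + 18 = 32.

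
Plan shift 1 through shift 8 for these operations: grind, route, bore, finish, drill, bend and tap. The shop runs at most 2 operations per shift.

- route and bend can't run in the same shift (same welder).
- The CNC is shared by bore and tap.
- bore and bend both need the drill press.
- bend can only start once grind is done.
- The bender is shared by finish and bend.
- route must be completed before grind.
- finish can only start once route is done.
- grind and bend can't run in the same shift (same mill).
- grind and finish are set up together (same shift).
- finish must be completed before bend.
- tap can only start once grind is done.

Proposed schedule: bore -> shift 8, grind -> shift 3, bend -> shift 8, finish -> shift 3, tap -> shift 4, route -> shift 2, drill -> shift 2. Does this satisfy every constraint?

grind and finish are set up together (same shift) — holds.
finish can only start once route is done — holds.
bend can only start once grind is done — holds.
The CNC is shared by bore and tap — holds.
finish must be completed before bend — holds.
grind and bend can't run in the same shift (same mill) — holds.
tap can only start once grind is done — holds.
route and bend can't run in the same shift (same welder) — holds.
The shop runs at most 2 operations per shift — holds.
The bender is shared by finish and bend — holds.
bore and bend both need the drill press — violated.
route must be completed before grind — holds.

Invalid. bore and bend both need the drill press.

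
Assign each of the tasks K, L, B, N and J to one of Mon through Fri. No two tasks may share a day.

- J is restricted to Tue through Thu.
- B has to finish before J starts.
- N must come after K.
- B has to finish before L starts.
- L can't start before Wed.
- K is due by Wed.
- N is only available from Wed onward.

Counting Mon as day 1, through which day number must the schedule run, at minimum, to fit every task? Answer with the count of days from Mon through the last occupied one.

The precedence chain requires at least 2 distinct days.
With at most 1 per day and 5 tasks, at least 5 days are needed.
L can't be placed before Wed — that is day 3 counting from Mon — so the schedule must run through at least 3 days.
5 works (last occupied day: Fri): for example L -> Wed, B -> Tue, N -> Fri, J -> Thu, K -> Mon.

5 days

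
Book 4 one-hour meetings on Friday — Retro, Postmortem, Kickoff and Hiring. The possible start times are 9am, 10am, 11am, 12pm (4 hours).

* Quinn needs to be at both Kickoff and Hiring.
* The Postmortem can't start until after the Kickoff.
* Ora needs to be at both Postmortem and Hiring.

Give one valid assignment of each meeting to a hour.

Postmortem in 10am; Retro in 9am; Kickoff in 9am; Hiring in 11am

Checking: Kickoff(9am) before Postmortem(10am); Postmortem(10am) != Hiring(11am); Kickoff(9am) != Hiring(11am).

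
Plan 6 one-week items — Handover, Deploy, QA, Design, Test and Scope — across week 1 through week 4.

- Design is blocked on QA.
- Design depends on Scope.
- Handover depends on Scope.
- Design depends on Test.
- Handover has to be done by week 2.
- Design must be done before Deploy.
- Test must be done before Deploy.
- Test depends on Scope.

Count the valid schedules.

2

Enumerating: Deploy -> week 4; Scope -> week 1; QA -> week 1; Test -> week 2; Design -> week 3; Handover -> week 2 | Design in week 3; Test in week 2; QA in week 2; Deploy in week 4; Scope in week 1; Handover in week 2.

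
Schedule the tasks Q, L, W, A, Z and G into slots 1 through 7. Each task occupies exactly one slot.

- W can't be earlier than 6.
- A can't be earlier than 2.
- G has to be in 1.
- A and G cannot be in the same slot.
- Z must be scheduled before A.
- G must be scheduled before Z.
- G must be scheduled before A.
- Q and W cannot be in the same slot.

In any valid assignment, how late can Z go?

Precedence pushes Z to at least 2; downstream work caps Z at 6.
Z at 6 is achievable: Q=1; L=1; A=7; G=1; W=6; Z=6.

6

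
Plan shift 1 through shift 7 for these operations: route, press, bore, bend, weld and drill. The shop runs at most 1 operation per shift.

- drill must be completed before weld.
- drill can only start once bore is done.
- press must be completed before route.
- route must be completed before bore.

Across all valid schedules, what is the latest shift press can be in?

Downstream work caps press at shift 3.
press at shift 3 is achievable: route in shift 4; bore in shift 5; bend in shift 1; press in shift 3; weld in shift 7; drill in shift 6.

shift 3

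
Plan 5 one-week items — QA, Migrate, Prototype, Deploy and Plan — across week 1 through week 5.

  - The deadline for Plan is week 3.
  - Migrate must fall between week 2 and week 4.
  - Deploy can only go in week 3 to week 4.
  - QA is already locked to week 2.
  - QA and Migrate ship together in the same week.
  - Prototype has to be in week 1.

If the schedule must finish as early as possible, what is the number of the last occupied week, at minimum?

Deploy can't be placed before week 3, so the schedule must run through at least week 3.
3 works (last occupied week: week 3): for example QA in week 2; Prototype in week 1; Plan in week 1; Deploy in week 3; Migrate in week 2.

week 3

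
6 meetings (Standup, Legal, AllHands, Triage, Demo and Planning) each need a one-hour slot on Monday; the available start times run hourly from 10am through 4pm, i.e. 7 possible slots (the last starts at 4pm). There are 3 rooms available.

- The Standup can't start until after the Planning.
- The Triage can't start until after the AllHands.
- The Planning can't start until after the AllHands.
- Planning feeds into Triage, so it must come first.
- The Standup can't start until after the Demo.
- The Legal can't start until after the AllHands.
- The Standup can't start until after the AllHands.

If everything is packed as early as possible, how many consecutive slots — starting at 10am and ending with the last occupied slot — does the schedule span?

3 slots

The precedence chain requires at least 3 distinct slots.
With at most 3 per slot and 6 meetings, at least 2 slots are needed.
3 works (last occupied slot: 12pm): for example Planning -> 11am, Triage -> 12pm, Demo -> 10am, Legal -> 11am, AllHands -> 10am, Standup -> 12pm.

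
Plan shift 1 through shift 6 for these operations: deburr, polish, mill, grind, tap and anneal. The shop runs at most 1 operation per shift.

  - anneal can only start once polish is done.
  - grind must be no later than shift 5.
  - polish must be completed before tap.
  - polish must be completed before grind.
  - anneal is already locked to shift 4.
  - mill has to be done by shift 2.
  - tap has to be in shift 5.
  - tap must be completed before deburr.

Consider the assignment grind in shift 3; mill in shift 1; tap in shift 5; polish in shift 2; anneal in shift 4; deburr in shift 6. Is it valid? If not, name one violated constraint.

The shop runs at most 1 operation per shift — holds.
polish must be completed before tap — holds.
mill has to be done by shift 2 — holds.
grind must be no later than shift 5 — holds.
anneal can only start once polish is done — holds.
tap has to be in shift 5 — holds.
polish must be completed before grind — holds.
anneal is already locked to shift 4 — holds.
tap must be completed before deburr — holds.

Yes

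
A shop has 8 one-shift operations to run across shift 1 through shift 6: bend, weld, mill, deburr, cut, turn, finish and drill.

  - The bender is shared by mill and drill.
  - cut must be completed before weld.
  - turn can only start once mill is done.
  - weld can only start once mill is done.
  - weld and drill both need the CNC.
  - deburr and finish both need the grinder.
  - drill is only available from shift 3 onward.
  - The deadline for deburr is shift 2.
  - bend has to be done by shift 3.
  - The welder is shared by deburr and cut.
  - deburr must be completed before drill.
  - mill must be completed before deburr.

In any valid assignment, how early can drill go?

shift 3

Drill is available from shift 3.
drill at shift 3 is achievable: finish in shift 1; turn in shift 2; weld in shift 2; cut in shift 1; bend in shift 1; deburr in shift 2; drill in shift 3; mill in shift 1.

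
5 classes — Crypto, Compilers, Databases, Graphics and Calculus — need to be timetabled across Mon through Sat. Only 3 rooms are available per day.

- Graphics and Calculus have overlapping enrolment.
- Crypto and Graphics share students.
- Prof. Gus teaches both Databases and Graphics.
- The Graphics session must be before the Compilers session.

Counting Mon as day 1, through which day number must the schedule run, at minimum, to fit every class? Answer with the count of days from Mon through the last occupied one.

3 days

The precedence chain requires at least 2 distinct days.
With at most 3 per day and 5 classes, at least 2 days are needed.
Could 2 days be enough, i.e. nothing placed later than Tue? No: Compilers must come after Graphics (at Mon or later) → {Tue}; Graphics must come before Compilers (at Tue or earlier) → {Mon}; Calculus can't share with Graphics (Mon) → {Tue}; Databases can't share with Graphics (Mon) → {Tue}; Crypto can't share with Graphics (Mon) → {Tue}; that puts Crypto, Compilers, Databases and Calculus all in Tue — more than 3 per day.
So 2 days is not enough.
3 works (last occupied day: Wed): for example Compilers -> Tue; Calculus -> Wed; Graphics -> Mon; Crypto -> Tue; Databases -> Tue.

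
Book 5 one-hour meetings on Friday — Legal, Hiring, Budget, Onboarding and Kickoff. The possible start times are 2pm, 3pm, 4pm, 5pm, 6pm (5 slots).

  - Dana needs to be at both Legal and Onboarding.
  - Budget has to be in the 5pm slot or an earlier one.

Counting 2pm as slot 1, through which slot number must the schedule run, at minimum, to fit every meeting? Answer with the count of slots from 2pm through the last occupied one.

2

Could 1 slot be enough, i.e. nothing placed later than 2pm? No: Onboarding can't share with Legal (2pm) → nothing is left.
So 1 slot is not enough.
2 works (last occupied slot: 3pm): for example Onboarding in 3pm, Hiring in 2pm, Legal in 2pm, Kickoff in 2pm, Budget in 2pm.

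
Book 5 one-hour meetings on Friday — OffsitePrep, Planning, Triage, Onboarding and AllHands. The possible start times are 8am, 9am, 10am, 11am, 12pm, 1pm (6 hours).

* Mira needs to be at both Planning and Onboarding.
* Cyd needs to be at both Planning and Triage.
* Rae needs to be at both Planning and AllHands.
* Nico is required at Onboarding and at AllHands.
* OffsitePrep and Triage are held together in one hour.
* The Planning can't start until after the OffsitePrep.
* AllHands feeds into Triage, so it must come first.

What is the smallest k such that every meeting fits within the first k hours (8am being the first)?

3 hours

The precedence chain requires at least 3 distinct hours.
3 works (last occupied hour: 10am): for example Onboarding=9am; AllHands=8am; Triage=9am; Planning=10am; OffsitePrep=9am.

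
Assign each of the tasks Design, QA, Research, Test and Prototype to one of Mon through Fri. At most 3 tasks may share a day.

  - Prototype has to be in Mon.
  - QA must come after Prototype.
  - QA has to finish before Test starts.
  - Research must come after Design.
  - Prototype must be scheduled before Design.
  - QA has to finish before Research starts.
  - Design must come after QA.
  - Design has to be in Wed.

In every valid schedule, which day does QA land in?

Tue

Prototype is fixed at Mon and must come before QA, so QA is at least Tue.
Design is fixed at Wed and must come after QA, so QA is at most Tue.
So QA must be Tue.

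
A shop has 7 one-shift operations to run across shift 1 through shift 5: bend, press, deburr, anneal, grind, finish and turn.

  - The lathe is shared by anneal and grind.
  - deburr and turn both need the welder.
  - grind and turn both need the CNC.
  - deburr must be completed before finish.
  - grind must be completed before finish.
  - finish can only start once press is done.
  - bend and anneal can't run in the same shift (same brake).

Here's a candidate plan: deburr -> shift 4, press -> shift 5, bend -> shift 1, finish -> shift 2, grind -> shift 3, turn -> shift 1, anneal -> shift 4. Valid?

No — it violates: finish can only start once press is done

bend and anneal can't run in the same shift (same brake) — holds.
grind must be completed before finish — violated.
finish can only start once press is done — violated.
deburr must be completed before finish — violated.
grind and turn both need the CNC — holds.
deburr and turn both need the welder — holds.
The lathe is shared by anneal and grind — holds.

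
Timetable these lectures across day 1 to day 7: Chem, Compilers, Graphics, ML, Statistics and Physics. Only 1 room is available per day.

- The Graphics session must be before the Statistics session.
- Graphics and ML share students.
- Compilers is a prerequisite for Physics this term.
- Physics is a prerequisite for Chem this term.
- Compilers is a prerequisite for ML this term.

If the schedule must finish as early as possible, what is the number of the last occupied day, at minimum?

6

The precedence chain requires at least 3 distinct days.
With at most 1 per day and 6 lectures, at least 6 days are needed.
6 works (last occupied day: day 6): for example Statistics -> day 6; Compilers -> day 1; Graphics -> day 4; Physics -> day 2; Chem -> day 3; ML -> day 5.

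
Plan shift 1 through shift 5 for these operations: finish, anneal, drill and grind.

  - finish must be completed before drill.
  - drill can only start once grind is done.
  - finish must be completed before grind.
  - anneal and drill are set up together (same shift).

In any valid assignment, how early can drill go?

Precedence pushes drill to at least shift 3.
drill at shift 3 is achievable: drill -> shift 3, finish -> shift 1, grind -> shift 2, anneal -> shift 3.

shift 3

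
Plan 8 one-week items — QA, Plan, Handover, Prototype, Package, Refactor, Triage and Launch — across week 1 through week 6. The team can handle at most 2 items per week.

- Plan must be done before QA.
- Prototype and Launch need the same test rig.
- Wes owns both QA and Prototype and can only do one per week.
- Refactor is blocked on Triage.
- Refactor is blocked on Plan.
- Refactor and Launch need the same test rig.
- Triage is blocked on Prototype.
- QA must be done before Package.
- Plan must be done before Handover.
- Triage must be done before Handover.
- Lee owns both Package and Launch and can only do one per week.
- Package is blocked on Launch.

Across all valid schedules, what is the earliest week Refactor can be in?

Precedence pushes Refactor to at least week 3.
Refactor at week 3 is achievable: Package in week 5, Refactor in week 3, Prototype in week 1, Handover in week 3, Triage in week 2, Plan in week 1, Launch in week 4, QA in week 2.

week 3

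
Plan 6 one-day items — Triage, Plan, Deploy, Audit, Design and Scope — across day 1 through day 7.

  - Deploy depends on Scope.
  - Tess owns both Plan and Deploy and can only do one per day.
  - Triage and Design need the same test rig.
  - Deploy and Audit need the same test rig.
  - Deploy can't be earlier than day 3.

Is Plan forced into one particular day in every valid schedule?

Plan can be day 1 (e.g. Triage -> day 1; Scope -> day 1; Plan -> day 1; Audit -> day 1; Design -> day 2; Deploy -> day 3) or day 2 (e.g. Audit=day 1, Plan=day 2, Triage=day 1, Design=day 2, Scope=day 1, Deploy=day 3).

No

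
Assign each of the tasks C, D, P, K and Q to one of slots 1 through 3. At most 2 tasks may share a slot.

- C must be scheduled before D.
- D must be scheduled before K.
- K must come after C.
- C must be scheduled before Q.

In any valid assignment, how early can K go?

Precedence pushes K to at least 3.
K at 3 is achievable: Q in 2; P in 1; D in 2; K in 3; C in 1.

3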